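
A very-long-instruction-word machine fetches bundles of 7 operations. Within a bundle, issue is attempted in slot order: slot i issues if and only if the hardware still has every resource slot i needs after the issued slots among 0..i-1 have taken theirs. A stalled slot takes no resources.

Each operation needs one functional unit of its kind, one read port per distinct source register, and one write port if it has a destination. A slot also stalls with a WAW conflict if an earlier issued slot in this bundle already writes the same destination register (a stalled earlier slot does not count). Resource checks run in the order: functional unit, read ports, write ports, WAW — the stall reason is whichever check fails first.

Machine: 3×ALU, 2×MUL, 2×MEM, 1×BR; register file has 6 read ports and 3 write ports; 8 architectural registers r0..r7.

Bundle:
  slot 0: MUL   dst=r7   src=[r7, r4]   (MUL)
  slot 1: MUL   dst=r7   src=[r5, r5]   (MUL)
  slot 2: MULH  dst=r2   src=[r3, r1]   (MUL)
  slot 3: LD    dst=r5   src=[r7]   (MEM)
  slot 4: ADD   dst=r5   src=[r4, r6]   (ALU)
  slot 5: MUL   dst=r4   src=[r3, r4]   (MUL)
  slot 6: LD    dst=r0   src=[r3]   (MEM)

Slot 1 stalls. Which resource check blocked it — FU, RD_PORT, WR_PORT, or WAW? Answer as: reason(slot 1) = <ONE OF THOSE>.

#0 MUL src=r7,r4 dispatched  <A:3 Mu:1 Ld:2 B:1 rd:4 wr:2>
#1 MUL src=r5,r5 held:WAW  <A:3 Mu:1 Ld:2 B:1 rd:4 wr:2>
#2 MUL src=r3,r1 dispatched  <A:3 Mu:0 Ld:2 B:1 rd:2 wr:1>
#3 MEM src=r7 dispatched  <A:3 Mu:0 Ld:1 B:1 rd:1 wr:0>
#4 ALU src=r4,r6 held:RD_PORT  <A:3 Mu:0 Ld:1 B:1 rd:1 wr:0>
#5 MUL src=r3,r4 held:FU  <A:3 Mu:0 Ld:1 B:1 rd:1 wr:0>
#6 MEM src=r3 held:WR_PORT  <A:3 Mu:0 Ld:1 B:1 rd:1 wr:0>

reason(slot 1) = WAW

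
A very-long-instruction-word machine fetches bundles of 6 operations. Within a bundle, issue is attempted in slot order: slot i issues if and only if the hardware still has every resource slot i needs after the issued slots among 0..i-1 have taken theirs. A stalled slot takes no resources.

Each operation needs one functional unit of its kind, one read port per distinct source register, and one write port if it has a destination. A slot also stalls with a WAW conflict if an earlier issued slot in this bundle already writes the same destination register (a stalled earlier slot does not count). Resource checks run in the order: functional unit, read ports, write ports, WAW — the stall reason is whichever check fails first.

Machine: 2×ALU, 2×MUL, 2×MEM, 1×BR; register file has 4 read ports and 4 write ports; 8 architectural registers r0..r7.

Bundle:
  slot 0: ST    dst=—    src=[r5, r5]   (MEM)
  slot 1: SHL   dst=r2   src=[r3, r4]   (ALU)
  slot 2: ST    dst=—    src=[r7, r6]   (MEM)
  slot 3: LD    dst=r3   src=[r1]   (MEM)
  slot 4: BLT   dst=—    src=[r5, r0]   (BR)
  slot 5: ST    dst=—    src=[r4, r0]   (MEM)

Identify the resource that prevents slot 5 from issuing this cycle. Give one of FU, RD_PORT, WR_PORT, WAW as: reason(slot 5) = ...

reason(slot 5) = FU

[0] MEM needs rd=1 wr=0: ok; after: ALU=2 MUL=2 MEM=1 BR=1, R=3, W=4
[1] ALU needs rd=2 wr=1: ok; after: ALU=1 MUL=2 MEM=1 BR=1, R=1, W=3
[2] MEM needs rd=2 wr=0: RD_PORT; after: ALU=1 MUL=2 MEM=1 BR=1, R=1, W=3
[3] MEM needs rd=1 wr=1: ok; after: ALU=1 MUL=2 MEM=0 BR=1, R=0, W=2
[4] BR needs rd=2 wr=0: RD_PORT; after: ALU=1 MUL=2 MEM=0 BR=1, R=0, W=2
[5] MEM needs rd=2 wr=0: FU; after: ALU=1 MUL=2 MEM=0 BR=1, R=0, W=2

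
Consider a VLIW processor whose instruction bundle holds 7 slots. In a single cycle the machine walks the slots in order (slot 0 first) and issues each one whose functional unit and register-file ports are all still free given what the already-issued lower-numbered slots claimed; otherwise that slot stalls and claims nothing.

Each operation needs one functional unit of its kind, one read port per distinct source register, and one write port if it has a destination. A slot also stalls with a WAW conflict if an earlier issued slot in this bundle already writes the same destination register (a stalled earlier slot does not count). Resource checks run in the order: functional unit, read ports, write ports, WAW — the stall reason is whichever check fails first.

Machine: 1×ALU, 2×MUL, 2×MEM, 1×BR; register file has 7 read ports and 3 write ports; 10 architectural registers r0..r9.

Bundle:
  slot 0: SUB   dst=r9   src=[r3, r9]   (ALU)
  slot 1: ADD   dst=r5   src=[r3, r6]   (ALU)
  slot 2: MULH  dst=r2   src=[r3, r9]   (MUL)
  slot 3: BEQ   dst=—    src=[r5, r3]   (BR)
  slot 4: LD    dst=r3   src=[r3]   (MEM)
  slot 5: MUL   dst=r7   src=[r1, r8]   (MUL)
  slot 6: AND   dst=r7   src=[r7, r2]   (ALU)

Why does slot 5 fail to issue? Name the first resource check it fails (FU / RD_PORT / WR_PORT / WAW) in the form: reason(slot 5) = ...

reason(slot 5) = RD_PORT

slot 0 (ALU): ISSUE — free A0,Mu2,Ld2,B1 rp5 wp2
slot 1 (ALU): stall FU — free A0,Mu2,Ld2,B1 rp5 wp2
slot 2 (MUL): ISSUE — free A0,Mu1,Ld2,B1 rp3 wp1
slot 3 (BR): ISSUE — free A0,Mu1,Ld2,B0 rp1 wp1
slot 4 (MEM): ISSUE — free A0,Mu1,Ld1,B0 rp0 wp0
slot 5 (MUL): stall RD_PORT — free A0,Mu1,Ld1,B0 rp0 wp0
slot 6 (ALU): stall FU — free A0,Mu1,Ld1,B0 rp0 wp0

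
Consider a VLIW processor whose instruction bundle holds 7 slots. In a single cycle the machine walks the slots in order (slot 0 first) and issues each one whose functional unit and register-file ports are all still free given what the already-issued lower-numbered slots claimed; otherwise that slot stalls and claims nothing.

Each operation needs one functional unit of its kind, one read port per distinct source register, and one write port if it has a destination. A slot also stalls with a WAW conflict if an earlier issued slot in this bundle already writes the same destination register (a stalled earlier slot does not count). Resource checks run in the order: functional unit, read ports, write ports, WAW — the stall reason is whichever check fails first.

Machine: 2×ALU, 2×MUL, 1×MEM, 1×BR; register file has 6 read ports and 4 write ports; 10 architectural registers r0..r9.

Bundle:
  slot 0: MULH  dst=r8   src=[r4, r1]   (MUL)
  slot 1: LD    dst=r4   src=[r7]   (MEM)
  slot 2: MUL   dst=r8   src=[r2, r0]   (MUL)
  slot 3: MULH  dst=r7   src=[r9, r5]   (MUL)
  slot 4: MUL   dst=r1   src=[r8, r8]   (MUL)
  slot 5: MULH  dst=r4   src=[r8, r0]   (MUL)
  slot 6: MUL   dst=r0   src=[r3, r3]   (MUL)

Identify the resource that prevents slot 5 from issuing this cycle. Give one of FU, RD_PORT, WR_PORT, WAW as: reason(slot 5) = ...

reason(slot 5) = FU

slot 0 (MUL): ISSUE — free A2,Mu1,Ld1,B1 rp4 wp3
slot 1 (MEM): ISSUE — free A2,Mu1,Ld0,B1 rp3 wp2
slot 2 (MUL): stall WAW — free A2,Mu1,Ld0,B1 rp3 wp2
slot 3 (MUL): ISSUE — free A2,Mu0,Ld0,B1 rp1 wp1
slot 4 (MUL): stall FU — free A2,Mu0,Ld0,B1 rp1 wp1
slot 5 (MUL): stall FU — free A2,Mu0,Ld0,B1 rp1 wp1
slot 6 (MUL): stall FU — free A2,Mu0,Ld0,B1 rp1 wp1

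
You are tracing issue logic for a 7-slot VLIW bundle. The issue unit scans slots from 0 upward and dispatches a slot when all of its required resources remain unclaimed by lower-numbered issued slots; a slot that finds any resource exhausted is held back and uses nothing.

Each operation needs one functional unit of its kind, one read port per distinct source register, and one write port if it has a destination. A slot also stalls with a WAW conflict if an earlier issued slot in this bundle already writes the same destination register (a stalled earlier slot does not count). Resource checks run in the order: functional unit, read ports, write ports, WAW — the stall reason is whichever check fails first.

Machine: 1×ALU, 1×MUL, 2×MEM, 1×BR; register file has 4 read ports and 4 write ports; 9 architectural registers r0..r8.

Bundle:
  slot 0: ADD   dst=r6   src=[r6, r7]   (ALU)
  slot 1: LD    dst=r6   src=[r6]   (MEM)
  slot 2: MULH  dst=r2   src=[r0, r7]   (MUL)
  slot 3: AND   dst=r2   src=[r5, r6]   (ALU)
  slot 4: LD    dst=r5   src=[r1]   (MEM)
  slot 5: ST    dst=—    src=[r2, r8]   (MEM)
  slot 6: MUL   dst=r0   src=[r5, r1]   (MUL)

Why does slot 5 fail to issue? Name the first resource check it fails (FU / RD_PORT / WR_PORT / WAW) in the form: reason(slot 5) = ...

reason(slot 5) = RD_PORT

#0 ALU src=r6,r7 dispatched  <A:0 Mu:1 Ld:2 B:1 rd:2 wr:3>
#1 MEM src=r6 held:WAW  <A:0 Mu:1 Ld:2 B:1 rd:2 wr:3>
#2 MUL src=r0,r7 dispatched  <A:0 Mu:0 Ld:2 B:1 rd:0 wr:2>
#3 ALU src=r5,r6 held:FU  <A:0 Mu:0 Ld:2 B:1 rd:0 wr:2>
#4 MEM src=r1 held:RD_PORT  <A:0 Mu:0 Ld:2 B:1 rd:0 wr:2>
#5 MEM src=r2,r8 held:RD_PORT  <A:0 Mu:0 Ld:2 B:1 rd:0 wr:2>
#6 MUL src=r5,r1 held:FU  <A:0 Mu:0 Ld:2 B:1 rd:0 wr:2>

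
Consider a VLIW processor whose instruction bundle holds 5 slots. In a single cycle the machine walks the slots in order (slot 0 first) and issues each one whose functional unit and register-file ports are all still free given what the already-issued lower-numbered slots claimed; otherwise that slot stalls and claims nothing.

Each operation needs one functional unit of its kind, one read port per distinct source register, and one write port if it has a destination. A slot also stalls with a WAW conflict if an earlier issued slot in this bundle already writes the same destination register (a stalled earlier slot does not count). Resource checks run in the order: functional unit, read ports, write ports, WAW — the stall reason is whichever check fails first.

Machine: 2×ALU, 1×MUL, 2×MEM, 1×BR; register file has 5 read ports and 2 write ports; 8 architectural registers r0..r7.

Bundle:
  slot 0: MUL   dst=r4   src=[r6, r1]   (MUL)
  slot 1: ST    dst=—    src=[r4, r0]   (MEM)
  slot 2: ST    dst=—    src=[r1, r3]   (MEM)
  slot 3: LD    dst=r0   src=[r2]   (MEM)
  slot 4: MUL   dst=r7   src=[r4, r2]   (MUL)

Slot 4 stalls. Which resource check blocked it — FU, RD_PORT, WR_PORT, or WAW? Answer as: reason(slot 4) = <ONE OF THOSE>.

slot 0 (MUL): ISSUE — free A2,Mu0,Ld2,B1 rp3 wp1
slot 1 (MEM): ISSUE — free A2,Mu0,Ld1,B1 rp1 wp1
slot 2 (MEM): stall RD_PORT — free A2,Mu0,Ld1,B1 rp1 wp1
slot 3 (MEM): ISSUE — free A2,Mu0,Ld0,B1 rp0 wp0
slot 4 (MUL): stall FU — free A2,Mu0,Ld0,B1 rp0 wp0

reason(slot 4) = FU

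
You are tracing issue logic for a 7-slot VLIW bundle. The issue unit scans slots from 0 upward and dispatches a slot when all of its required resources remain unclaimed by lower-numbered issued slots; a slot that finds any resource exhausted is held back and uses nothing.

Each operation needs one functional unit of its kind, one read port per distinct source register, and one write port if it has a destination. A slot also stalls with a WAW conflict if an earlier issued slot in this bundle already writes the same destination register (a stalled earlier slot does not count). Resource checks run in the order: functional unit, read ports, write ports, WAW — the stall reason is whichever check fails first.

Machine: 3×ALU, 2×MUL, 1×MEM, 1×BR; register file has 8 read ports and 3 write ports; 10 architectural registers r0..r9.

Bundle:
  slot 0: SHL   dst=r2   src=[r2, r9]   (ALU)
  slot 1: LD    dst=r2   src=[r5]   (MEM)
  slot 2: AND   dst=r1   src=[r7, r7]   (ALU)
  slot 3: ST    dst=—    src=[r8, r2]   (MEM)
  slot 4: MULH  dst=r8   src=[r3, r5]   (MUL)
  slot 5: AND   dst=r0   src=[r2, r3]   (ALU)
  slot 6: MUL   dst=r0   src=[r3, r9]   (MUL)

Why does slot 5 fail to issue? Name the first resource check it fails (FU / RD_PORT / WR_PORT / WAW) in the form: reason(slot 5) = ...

reason(slot 5) = RD_PORT

(0) want 1×ALU +2rd +1wr — yes → AL2|MU2|ME1|BR1|rd6|wr2
(1) want 1×MEM +1rd +1wr — WAW → AL2|MU2|ME1|BR1|rd6|wr2
(2) want 1×ALU +1rd +1wr — yes → AL1|MU2|ME1|BR1|rd5|wr1
(3) want 1×MEM +2rd +0wr — yes → AL1|MU2|ME0|BR1|rd3|wr1
(4) want 1×MUL +2rd +1wr — yes → AL1|MU1|ME0|BR1|rd1|wr0
(5) want 1×ALU +2rd +1wr — RD_PORT → AL1|MU1|ME0|BR1|rd1|wr0
(6) want 1×MUL +2rd +1wr — RD_PORT → AL1|MU1|ME0|BR1|rd1|wr0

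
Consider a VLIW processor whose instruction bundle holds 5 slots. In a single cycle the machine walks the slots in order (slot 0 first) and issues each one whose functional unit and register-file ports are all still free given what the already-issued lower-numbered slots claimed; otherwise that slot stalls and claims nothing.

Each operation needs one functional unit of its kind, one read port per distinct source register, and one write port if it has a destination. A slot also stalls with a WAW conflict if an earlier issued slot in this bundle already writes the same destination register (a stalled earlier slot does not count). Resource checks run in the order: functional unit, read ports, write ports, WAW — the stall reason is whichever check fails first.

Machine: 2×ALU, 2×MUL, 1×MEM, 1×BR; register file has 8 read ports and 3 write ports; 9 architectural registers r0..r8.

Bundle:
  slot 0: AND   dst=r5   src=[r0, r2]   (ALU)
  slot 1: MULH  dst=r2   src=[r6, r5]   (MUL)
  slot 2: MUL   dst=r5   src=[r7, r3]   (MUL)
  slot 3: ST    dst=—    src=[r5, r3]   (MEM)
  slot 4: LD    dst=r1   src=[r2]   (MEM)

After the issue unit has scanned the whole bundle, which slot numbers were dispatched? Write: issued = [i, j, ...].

[0] ALU needs rd=2 wr=1: ok; after: ALU=1 MUL=2 MEM=1 BR=1, R=6, W=2
[1] MUL needs rd=2 wr=1: ok; after: ALU=1 MUL=1 MEM=1 BR=1, R=4, W=1
[2] MUL needs rd=2 wr=1: WAW; after: ALU=1 MUL=1 MEM=1 BR=1, R=4, W=1
[3] MEM needs rd=2 wr=0: ok; after: ALU=1 MUL=1 MEM=0 BR=1, R=2, W=1
[4] MEM needs rd=1 wr=1: FU; after: ALU=1 MUL=1 MEM=0 BR=1, R=2, W=1

issued = [0, 1, 3]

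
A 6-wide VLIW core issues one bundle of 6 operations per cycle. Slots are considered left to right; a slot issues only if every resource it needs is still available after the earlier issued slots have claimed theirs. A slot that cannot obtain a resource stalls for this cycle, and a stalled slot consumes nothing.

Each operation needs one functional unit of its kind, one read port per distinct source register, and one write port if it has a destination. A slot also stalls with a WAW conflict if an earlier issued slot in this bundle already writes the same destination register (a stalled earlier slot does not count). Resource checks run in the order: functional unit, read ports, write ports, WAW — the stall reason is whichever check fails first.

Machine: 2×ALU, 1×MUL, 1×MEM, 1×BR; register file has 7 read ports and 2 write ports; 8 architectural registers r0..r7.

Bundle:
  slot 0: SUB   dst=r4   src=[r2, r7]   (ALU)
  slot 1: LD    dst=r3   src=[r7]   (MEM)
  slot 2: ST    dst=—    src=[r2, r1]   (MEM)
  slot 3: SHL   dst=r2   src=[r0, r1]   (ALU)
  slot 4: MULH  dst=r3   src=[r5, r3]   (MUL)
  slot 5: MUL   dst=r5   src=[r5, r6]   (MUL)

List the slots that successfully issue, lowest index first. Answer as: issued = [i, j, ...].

issued = [0, 1]

  0. ALU→r4 ⇒ go  {1A/1Mu/1Ld/1B | 5r 1w}
  1. MEM→r3 ⇒ go  {1A/1Mu/0Ld/1B | 4r 0w}
  2. MEM ⇒ no(FU)  {1A/1Mu/0Ld/1B | 4r 0w}
  3. ALU→r2 ⇒ no(WR_PORT)  {1A/1Mu/0Ld/1B | 4r 0w}
  4. MUL→r3 ⇒ no(WR_PORT)  {1A/1Mu/0Ld/1B | 4r 0w}
  5. MUL→r5 ⇒ no(WR_PORT)  {1A/1Mu/0Ld/1B | 4r 0w}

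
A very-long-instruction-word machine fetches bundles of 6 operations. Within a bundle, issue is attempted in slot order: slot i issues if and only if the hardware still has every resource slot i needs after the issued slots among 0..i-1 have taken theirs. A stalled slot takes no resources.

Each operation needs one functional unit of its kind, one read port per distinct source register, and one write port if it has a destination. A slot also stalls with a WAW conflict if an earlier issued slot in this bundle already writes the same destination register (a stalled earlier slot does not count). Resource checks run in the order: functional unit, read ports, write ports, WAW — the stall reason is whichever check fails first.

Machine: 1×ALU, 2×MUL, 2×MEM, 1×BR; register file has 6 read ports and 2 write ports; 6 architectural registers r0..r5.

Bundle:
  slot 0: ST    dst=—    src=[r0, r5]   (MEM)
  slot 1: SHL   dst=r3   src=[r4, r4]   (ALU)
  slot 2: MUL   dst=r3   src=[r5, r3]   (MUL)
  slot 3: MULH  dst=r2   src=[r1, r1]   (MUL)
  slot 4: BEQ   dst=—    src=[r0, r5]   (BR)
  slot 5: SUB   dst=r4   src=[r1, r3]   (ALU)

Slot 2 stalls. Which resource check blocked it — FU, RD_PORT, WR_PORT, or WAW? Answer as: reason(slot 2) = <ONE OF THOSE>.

reason(slot 2) = WAW

(0) want 1×MEM +2rd +0wr — yes → AL1|MU2|ME1|BR1|rd4|wr2
(1) want 1×ALU +1rd +1wr — yes → AL0|MU2|ME1|BR1|rd3|wr1
(2) want 1×MUL +2rd +1wr — WAW → AL0|MU2|ME1|BR1|rd3|wr1
(3) want 1×MUL +1rd +1wr — yes → AL0|MU1|ME1|BR1|rd2|wr0
(4) want 1×BR +2rd +0wr — yes → AL0|MU1|ME1|BR0|rd0|wr0
(5) want 1×ALU +2rd +1wr — FU → AL0|MU1|ME1|BR0|rd0|wr0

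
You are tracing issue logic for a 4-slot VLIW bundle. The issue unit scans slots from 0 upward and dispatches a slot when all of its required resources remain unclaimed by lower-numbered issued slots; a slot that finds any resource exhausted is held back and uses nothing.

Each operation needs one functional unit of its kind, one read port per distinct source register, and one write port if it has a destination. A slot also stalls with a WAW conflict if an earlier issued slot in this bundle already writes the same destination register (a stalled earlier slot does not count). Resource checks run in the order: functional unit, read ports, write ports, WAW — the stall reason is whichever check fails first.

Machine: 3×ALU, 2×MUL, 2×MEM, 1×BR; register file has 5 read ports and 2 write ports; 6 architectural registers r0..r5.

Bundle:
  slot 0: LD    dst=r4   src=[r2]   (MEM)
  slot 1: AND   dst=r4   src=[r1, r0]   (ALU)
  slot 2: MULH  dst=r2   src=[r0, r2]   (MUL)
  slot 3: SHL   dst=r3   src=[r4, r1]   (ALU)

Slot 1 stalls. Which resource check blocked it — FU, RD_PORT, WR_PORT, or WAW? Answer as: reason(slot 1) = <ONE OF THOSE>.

(0) want 1×MEM +1rd +1wr — yes → AL3|MU2|ME1|BR1|rd4|wr1
(1) want 1×ALU +2rd +1wr — WAW → AL3|MU2|ME1|BR1|rd4|wr1
(2) want 1×MUL +2rd +1wr — yes → AL3|MU1|ME1|BR1|rd2|wr0
(3) want 1×ALU +2rd +1wr — WR_PORT → AL3|MU1|ME1|BR1|rd2|wr0

reason(slot 1) = WAW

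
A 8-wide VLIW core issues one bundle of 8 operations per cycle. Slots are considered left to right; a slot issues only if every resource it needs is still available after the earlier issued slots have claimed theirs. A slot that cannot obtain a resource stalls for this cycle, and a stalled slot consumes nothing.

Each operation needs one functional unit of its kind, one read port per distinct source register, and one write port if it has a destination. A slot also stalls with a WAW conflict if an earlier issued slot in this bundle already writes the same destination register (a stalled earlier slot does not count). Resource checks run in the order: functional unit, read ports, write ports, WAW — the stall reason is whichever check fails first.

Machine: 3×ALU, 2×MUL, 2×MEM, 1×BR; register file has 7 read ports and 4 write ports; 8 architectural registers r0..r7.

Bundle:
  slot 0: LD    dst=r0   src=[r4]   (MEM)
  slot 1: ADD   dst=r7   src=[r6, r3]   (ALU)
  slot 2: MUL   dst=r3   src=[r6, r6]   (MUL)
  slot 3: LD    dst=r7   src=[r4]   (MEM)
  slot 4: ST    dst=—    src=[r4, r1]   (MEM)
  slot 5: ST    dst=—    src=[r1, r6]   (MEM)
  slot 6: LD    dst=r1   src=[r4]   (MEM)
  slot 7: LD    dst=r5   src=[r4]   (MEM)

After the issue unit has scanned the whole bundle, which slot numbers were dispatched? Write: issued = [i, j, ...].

[0] MEM needs rd=1 wr=1: ok; after: ALU=3 MUL=2 MEM=1 BR=1, R=6, W=3
[1] ALU needs rd=2 wr=1: ok; after: ALU=2 MUL=2 MEM=1 BR=1, R=4, W=2
[2] MUL needs rd=1 wr=1: ok; after: ALU=2 MUL=1 MEM=1 BR=1, R=3, W=1
[3] MEM needs rd=1 wr=1: WAW; after: ALU=2 MUL=1 MEM=1 BR=1, R=3, W=1
[4] MEM needs rd=2 wr=0: ok; after: ALU=2 MUL=1 MEM=0 BR=1, R=1, W=1
[5] MEM needs rd=2 wr=0: FU; after: ALU=2 MUL=1 MEM=0 BR=1, R=1, W=1
[6] MEM needs rd=1 wr=1: FU; after: ALU=2 MUL=1 MEM=0 BR=1, R=1, W=1
[7] MEM needs rd=1 wr=1: FU; after: ALU=2 MUL=1 MEM=0 BR=1, R=1, W=1

issued = [0, 1, 2, 4]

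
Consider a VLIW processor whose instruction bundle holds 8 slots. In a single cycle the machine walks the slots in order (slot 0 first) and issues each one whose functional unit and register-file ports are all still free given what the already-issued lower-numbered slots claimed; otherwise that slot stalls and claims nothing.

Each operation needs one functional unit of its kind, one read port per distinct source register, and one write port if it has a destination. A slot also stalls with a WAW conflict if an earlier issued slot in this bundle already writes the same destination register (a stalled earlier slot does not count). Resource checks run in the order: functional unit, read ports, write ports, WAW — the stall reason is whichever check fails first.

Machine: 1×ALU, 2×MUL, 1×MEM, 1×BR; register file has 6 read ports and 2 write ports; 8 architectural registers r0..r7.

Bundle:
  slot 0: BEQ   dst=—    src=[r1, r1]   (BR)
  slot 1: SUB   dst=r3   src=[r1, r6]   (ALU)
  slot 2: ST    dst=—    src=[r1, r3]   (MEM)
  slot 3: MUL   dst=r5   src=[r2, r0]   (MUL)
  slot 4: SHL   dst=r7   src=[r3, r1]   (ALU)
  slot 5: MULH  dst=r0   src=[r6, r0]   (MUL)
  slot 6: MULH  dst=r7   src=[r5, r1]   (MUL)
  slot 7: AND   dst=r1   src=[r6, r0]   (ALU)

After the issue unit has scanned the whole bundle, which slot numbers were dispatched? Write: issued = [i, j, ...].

#0 BR src=r1,r1 dispatched  <A:1 Mu:2 Ld:1 B:0 rd:5 wr:2>
#1 ALU src=r1,r6 dispatched  <A:0 Mu:2 Ld:1 B:0 rd:3 wr:1>
#2 MEM src=r1,r3 dispatched  <A:0 Mu:2 Ld:0 B:0 rd:1 wr:1>
#3 MUL src=r2,r0 held:RD_PORT  <A:0 Mu:2 Ld:0 B:0 rd:1 wr:1>
#4 ALU src=r3,r1 held:FU  <A:0 Mu:2 Ld:0 B:0 rd:1 wr:1>
#5 MUL src=r6,r0 held:RD_PORT  <A:0 Mu:2 Ld:0 B:0 rd:1 wr:1>
#6 MUL src=r5,r1 held:RD_PORT  <A:0 Mu:2 Ld:0 B:0 rd:1 wr:1>
#7 ALU src=r6,r0 held:FU  <A:0 Mu:2 Ld:0 B:0 rd:1 wr:1>

issued = [0, 1, 2]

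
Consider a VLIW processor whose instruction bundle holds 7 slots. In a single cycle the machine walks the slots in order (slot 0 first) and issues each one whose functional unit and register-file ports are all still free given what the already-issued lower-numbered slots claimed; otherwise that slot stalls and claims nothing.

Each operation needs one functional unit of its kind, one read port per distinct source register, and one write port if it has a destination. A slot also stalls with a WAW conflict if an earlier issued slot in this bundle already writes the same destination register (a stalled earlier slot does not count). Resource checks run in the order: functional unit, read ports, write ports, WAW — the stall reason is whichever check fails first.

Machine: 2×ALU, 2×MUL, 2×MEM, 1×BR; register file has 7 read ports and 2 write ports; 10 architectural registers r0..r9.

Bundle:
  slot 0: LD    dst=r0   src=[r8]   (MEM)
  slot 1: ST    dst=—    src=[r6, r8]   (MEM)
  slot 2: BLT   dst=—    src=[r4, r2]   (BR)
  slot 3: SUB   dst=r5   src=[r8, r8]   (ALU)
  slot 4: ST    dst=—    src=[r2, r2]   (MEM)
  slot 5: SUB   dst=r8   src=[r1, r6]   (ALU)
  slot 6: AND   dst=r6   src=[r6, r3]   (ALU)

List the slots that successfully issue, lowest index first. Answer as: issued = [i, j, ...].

issued = [0, 1, 2, 3]

  0. MEM→r0 ⇒ go  {2A/2Mu/1Ld/1B | 6r 1w}
  1. MEM ⇒ go  {2A/2Mu/0Ld/1B | 4r 1w}
  2. BR ⇒ go  {2A/2Mu/0Ld/0B | 2r 1w}
  3. ALU→r5 ⇒ go  {1A/2Mu/0Ld/0B | 1r 0w}
  4. MEM ⇒ no(FU)  {1A/2Mu/0Ld/0B | 1r 0w}
  5. ALU→r8 ⇒ no(RD_PORT)  {1A/2Mu/0Ld/0B | 1r 0w}
  6. ALU→r6 ⇒ no(RD_PORT)  {1A/2Mu/0Ld/0B | 1r 0w}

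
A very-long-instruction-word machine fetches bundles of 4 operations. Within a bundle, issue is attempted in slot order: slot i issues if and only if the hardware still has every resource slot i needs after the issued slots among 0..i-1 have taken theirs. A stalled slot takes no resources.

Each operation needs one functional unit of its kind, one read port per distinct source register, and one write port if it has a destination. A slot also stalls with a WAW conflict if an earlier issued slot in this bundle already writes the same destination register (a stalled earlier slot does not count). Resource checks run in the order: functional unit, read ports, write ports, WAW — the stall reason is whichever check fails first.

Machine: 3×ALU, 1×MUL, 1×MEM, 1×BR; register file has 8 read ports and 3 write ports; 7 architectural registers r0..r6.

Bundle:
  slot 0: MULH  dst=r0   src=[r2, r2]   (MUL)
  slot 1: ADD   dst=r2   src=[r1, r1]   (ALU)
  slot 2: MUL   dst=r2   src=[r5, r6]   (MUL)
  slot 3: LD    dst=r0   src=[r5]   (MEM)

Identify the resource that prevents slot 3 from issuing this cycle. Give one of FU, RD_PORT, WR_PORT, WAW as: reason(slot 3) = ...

reason(slot 3) = WAW

slot 0 (MUL): ISSUE — free A3,Mu0,Ld1,B1 rp7 wp2
slot 1 (ALU): ISSUE — free A2,Mu0,Ld1,B1 rp6 wp1
slot 2 (MUL): stall FU — free A2,Mu0,Ld1,B1 rp6 wp1
slot 3 (MEM): stall WAW — free A2,Mu0,Ld1,B1 rp6 wp1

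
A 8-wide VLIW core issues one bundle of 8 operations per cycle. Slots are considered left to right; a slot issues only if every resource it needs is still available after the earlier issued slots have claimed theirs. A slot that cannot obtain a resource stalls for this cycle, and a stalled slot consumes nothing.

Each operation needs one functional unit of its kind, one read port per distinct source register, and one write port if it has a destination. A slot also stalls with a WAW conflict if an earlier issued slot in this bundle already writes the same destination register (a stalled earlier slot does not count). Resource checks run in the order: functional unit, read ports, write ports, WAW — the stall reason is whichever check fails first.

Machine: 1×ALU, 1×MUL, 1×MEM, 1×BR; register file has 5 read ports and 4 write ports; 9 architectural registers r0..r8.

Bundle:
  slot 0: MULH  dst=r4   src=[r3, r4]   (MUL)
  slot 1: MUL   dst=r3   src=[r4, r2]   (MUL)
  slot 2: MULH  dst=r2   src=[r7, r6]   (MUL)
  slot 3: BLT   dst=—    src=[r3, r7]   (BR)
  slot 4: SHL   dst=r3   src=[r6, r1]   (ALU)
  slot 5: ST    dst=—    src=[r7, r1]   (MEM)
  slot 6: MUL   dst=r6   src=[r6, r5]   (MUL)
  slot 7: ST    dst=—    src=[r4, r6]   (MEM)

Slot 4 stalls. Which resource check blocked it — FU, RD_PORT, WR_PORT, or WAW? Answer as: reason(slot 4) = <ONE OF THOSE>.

(0) want 1×MUL +2rd +1wr — yes → AL1|MU0|ME1|BR1|rd3|wr3
(1) want 1×MUL +2rd +1wr — FU → AL1|MU0|ME1|BR1|rd3|wr3
(2) want 1×MUL +2rd +1wr — FU → AL1|MU0|ME1|BR1|rd3|wr3
(3) want 1×BR +2rd +0wr — yes → AL1|MU0|ME1|BR0|rd1|wr3
(4) want 1×ALU +2rd +1wr — RD_PORT → AL1|MU0|ME1|BR0|rd1|wr3
(5) want 1×MEM +2rd +0wr — RD_PORT → AL1|MU0|ME1|BR0|rd1|wr3
(6) want 1×MUL +2rd +1wr — FU → AL1|MU0|ME1|BR0|rd1|wr3
(7) want 1×MEM +2rd +0wr — RD_PORT → AL1|MU0|ME1|BR0|rd1|wr3

reason(slot 4) = RD_PORT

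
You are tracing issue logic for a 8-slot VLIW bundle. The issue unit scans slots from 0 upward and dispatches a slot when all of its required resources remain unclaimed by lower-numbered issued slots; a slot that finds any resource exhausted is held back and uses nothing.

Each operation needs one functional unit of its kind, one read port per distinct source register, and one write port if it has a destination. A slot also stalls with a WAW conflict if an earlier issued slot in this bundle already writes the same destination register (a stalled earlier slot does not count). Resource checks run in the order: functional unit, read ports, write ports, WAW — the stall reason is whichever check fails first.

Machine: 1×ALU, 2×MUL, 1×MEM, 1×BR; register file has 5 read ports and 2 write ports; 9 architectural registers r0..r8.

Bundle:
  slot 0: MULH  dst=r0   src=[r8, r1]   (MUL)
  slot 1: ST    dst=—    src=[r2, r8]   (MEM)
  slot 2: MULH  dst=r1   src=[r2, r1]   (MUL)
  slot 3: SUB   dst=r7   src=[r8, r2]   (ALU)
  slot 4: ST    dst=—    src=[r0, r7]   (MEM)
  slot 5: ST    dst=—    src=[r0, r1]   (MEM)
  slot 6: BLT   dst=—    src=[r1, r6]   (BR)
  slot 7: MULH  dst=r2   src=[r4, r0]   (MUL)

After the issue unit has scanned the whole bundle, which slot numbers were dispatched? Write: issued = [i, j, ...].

issued = [0, 1]

  0. MUL→r0 ⇒ go  {1A/1Mu/1Ld/1B | 3r 1w}
  1. MEM ⇒ go  {1A/1Mu/0Ld/1B | 1r 1w}
  2. MUL→r1 ⇒ no(RD_PORT)  {1A/1Mu/0Ld/1B | 1r 1w}
  3. ALU→r7 ⇒ no(RD_PORT)  {1A/1Mu/0Ld/1B | 1r 1w}
  4. MEM ⇒ no(FU)  {1A/1Mu/0Ld/1B | 1r 1w}
  5. MEM ⇒ no(FU)  {1A/1Mu/0Ld/1B | 1r 1w}
  6. BR ⇒ no(RD_PORT)  {1A/1Mu/0Ld/1B | 1r 1w}
  7. MUL→r2 ⇒ no(RD_PORT)  {1A/1Mu/0Ld/1B | 1r 1w}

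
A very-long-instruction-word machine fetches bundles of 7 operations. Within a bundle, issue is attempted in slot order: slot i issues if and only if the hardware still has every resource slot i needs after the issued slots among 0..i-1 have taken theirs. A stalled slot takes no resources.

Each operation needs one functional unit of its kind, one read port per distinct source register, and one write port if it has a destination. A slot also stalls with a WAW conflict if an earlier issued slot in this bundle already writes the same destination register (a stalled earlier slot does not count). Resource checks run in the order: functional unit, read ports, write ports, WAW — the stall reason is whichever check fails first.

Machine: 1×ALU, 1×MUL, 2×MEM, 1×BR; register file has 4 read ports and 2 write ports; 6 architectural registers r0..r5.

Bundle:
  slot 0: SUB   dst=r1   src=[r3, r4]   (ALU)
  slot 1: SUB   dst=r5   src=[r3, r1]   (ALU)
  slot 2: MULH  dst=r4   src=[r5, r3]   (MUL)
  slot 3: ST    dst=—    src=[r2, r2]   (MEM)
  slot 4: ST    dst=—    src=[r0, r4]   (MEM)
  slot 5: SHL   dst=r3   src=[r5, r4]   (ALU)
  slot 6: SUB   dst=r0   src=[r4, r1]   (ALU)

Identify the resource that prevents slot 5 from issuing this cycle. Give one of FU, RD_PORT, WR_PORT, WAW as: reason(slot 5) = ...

slot 0 (ALU): ISSUE — free A0,Mu1,Ld2,B1 rp2 wp1
slot 1 (ALU): stall FU — free A0,Mu1,Ld2,B1 rp2 wp1
slot 2 (MUL): ISSUE — free A0,Mu0,Ld2,B1 rp0 wp0
slot 3 (MEM): stall RD_PORT — free A0,Mu0,Ld2,B1 rp0 wp0
slot 4 (MEM): stall RD_PORT — free A0,Mu0,Ld2,B1 rp0 wp0
slot 5 (ALU): stall FU — free A0,Mu0,Ld2,B1 rp0 wp0
slot 6 (ALU): stall FU — free A0,Mu0,Ld2,B1 rp0 wp0

reason(slot 5) = FU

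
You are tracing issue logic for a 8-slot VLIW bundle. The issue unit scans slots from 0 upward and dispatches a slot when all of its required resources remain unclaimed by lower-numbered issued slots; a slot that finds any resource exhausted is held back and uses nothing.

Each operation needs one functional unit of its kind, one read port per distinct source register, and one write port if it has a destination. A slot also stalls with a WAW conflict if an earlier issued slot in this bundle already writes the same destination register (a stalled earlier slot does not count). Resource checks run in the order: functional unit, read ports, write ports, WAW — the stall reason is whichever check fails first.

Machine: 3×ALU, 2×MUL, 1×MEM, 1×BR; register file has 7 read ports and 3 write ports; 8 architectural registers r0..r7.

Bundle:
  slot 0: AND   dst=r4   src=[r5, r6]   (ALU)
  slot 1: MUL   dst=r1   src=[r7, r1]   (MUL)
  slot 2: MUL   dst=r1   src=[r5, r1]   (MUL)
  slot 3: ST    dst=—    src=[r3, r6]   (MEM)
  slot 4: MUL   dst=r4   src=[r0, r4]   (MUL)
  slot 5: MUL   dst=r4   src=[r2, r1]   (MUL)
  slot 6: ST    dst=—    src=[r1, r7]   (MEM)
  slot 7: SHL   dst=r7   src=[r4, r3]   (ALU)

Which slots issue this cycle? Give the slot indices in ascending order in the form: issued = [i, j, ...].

issued = [0, 1, 3]

(0) want 1×ALU +2rd +1wr — yes → AL2|MU2|ME1|BR1|rd5|wr2
(1) want 1×MUL +2rd +1wr — yes → AL2|MU1|ME1|BR1|rd3|wr1
(2) want 1×MUL +2rd +1wr — WAW → AL2|MU1|ME1|BR1|rd3|wr1
(3) want 1×MEM +2rd +0wr — yes → AL2|MU1|ME0|BR1|rd1|wr1
(4) want 1×MUL +2rd +1wr — RD_PORT → AL2|MU1|ME0|BR1|rd1|wr1
(5) want 1×MUL +2rd +1wr — RD_PORT → AL2|MU1|ME0|BR1|rd1|wr1
(6) want 1×MEM +2rd +0wr — FU → AL2|MU1|ME0|BR1|rd1|wr1
(7) want 1×ALU +2rd +1wr — RD_PORT → AL2|MU1|ME0|BR1|rd1|wr1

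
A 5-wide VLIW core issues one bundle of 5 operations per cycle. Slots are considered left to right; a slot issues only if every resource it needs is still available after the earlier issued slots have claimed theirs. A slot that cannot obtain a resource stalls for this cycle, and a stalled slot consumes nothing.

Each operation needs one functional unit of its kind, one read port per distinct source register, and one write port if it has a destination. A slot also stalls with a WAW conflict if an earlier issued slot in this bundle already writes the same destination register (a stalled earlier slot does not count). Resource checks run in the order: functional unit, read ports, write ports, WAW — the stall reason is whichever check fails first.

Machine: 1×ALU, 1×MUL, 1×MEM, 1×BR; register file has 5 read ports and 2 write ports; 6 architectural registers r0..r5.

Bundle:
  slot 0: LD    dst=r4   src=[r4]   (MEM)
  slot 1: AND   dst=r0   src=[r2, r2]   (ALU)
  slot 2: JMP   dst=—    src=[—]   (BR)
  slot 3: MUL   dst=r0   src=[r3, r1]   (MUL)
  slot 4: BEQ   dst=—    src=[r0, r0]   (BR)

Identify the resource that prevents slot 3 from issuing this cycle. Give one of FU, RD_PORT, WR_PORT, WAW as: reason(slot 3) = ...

slot 0 (MEM): ISSUE — free A1,Mu1,Ld0,B1 rp4 wp1
slot 1 (ALU): ISSUE — free A0,Mu1,Ld0,B1 rp3 wp0
slot 2 (BR): ISSUE — free A0,Mu1,Ld0,B0 rp3 wp0
slot 3 (MUL): stall WR_PORT — free A0,Mu1,Ld0,B0 rp3 wp0
slot 4 (BR): stall FU — free A0,Mu1,Ld0,B0 rp3 wp0

reason(slot 3) = WR_PORT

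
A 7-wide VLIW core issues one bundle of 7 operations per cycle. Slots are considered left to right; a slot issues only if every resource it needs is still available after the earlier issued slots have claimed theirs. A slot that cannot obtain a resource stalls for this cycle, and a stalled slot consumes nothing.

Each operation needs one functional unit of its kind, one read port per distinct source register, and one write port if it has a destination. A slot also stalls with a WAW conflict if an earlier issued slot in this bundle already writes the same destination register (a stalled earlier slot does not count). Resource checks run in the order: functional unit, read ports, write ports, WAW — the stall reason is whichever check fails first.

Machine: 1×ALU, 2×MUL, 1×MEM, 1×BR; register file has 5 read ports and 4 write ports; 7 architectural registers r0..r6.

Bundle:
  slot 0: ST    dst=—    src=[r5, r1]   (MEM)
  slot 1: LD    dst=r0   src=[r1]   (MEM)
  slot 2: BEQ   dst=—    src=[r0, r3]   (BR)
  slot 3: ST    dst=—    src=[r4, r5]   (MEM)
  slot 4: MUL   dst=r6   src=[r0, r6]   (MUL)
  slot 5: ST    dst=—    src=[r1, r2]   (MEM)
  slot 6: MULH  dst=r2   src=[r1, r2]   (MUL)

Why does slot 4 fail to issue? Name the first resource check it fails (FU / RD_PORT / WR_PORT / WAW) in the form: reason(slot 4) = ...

reason(slot 4) = RD_PORT

slot 0 (MEM): ISSUE — free A1,Mu2,Ld0,B1 rp3 wp4
slot 1 (MEM): stall FU — free A1,Mu2,Ld0,B1 rp3 wp4
slot 2 (BR): ISSUE — free A1,Mu2,Ld0,B0 rp1 wp4
slot 3 (MEM): stall FU — free A1,Mu2,Ld0,B0 rp1 wp4
slot 4 (MUL): stall RD_PORT — free A1,Mu2,Ld0,B0 rp1 wp4
slot 5 (MEM): stall FU — free A1,Mu2,Ld0,B0 rp1 wp4
slot 6 (MUL): stall RD_PORT — free A1,Mu2,Ld0,B0 rp1 wp4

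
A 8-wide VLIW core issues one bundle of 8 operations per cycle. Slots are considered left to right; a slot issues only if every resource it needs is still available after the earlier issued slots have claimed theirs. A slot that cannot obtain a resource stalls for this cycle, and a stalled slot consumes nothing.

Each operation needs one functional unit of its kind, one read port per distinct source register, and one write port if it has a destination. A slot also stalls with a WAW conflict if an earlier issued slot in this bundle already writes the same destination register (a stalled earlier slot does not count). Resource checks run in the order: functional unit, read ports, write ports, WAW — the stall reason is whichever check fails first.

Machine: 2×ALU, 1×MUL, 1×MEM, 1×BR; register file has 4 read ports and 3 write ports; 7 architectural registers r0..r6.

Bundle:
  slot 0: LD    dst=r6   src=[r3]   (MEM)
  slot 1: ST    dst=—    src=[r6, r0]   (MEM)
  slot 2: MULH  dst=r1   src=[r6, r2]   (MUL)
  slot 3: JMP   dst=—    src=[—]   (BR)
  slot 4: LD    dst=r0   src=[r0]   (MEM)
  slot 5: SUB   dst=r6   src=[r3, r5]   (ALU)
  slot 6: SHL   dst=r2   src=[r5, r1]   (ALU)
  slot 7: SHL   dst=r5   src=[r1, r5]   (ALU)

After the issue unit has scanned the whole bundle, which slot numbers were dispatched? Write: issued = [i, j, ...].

  0. MEM→r6 ⇒ go  {2A/1Mu/0Ld/1B | 3r 2w}
  1. MEM ⇒ no(FU)  {2A/1Mu/0Ld/1B | 3r 2w}
  2. MUL→r1 ⇒ go  {2A/0Mu/0Ld/1B | 1r 1w}
  3. BR ⇒ go  {2A/0Mu/0Ld/0B | 1r 1w}
  4. MEM→r0 ⇒ no(FU)  {2A/0Mu/0Ld/0B | 1r 1w}
  5. ALU→r6 ⇒ no(RD_PORT)  {2A/0Mu/0Ld/0B | 1r 1w}
  6. ALU→r2 ⇒ no(RD_PORT)  {2A/0Mu/0Ld/0B | 1r 1w}
  7. ALU→r5 ⇒ no(RD_PORT)  {2A/0Mu/0Ld/0B | 1r 1w}

issued = [0, 2, 3]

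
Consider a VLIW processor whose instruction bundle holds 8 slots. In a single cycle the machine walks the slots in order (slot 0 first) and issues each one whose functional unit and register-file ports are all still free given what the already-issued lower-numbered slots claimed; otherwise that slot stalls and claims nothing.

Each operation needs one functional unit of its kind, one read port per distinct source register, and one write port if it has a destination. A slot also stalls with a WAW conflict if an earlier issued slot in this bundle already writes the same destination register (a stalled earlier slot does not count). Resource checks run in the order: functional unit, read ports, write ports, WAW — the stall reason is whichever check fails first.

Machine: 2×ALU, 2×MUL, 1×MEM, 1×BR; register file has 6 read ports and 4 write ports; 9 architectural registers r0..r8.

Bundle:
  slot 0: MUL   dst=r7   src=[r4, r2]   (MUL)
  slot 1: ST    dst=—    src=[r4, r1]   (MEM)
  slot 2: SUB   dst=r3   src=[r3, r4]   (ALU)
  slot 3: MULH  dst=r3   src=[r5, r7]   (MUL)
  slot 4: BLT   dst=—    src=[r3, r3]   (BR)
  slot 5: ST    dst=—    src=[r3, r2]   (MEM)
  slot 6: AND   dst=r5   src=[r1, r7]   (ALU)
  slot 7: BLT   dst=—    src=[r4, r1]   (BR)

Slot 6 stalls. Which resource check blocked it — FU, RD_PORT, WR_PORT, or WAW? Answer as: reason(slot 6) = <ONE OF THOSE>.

[0] MUL needs rd=2 wr=1: ok; after: ALU=2 MUL=1 MEM=1 BR=1, R=4, W=3
[1] MEM needs rd=2 wr=0: ok; after: ALU=2 MUL=1 MEM=0 BR=1, R=2, W=3
[2] ALU needs rd=2 wr=1: ok; after: ALU=1 MUL=1 MEM=0 BR=1, R=0, W=2
[3] MUL needs rd=2 wr=1: RD_PORT; after: ALU=1 MUL=1 MEM=0 BR=1, R=0, W=2
[4] BR needs rd=1 wr=0: RD_PORT; after: ALU=1 MUL=1 MEM=0 BR=1, R=0, W=2
[5] MEM needs rd=2 wr=0: FU; after: ALU=1 MUL=1 MEM=0 BR=1, R=0, W=2
[6] ALU needs rd=2 wr=1: RD_PORT; after: ALU=1 MUL=1 MEM=0 BR=1, R=0, W=2
[7] BR needs rd=2 wr=0: RD_PORT; after: ALU=1 MUL=1 MEM=0 BR=1, R=0, W=2

reason(slot 6) = RD_PORT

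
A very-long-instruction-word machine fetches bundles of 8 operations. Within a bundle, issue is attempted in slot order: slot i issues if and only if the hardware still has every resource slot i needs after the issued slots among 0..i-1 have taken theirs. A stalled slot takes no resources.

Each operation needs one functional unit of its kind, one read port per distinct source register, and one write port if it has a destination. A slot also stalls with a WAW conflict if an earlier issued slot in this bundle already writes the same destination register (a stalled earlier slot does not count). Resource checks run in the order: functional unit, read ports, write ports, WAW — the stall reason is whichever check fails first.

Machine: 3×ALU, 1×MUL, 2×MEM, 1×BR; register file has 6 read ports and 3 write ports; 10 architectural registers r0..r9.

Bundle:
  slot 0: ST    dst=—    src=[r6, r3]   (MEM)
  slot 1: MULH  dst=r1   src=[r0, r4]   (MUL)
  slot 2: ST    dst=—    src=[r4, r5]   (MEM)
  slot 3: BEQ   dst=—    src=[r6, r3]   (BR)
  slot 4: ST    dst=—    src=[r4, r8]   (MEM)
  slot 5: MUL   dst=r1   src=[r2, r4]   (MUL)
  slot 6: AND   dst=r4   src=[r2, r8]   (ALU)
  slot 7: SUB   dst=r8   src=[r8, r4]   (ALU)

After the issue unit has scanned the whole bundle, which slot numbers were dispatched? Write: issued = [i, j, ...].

issued = [0, 1, 2]

#0 MEM src=r6,r3 dispatched  <A:3 Mu:1 Ld:1 B:1 rd:4 wr:3>
#1 MUL src=r0,r4 dispatched  <A:3 Mu:0 Ld:1 B:1 rd:2 wr:2>
#2 MEM src=r4,r5 dispatched  <A:3 Mu:0 Ld:0 B:1 rd:0 wr:2>
#3 BR src=r6,r3 held:RD_PORT  <A:3 Mu:0 Ld:0 B:1 rd:0 wr:2>
#4 MEM src=r4,r8 held:FU  <A:3 Mu:0 Ld:0 B:1 rd:0 wr:2>
#5 MUL src=r2,r4 held:FU  <A:3 Mu:0 Ld:0 B:1 rd:0 wr:2>
#6 ALU src=r2,r8 held:RD_PORT  <A:3 Mu:0 Ld:0 B:1 rd:0 wr:2>
#7 ALU src=r8,r4 held:RD_PORT  <A:3 Mu:0 Ld:0 B:1 rd:0 wr:2>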